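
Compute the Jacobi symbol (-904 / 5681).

(-904 / 5681)
  = (4777 / 5681)    [-904 ≡ 4777 mod 5681]
  = (5681 / 4777)    [QR: 4777 ≡ 1 mod 4, sign kept]
  = (904 / 4777)    [5681 ≡ 904 mod 4777]
  = (113 / 4777)    [4777 ≡ 1 mod 8 ⇒ (2 / 4777)^3 = +1]
  = (4777 / 113)    [QR: 113 ≡ 1 mod 4, sign kept]
  = (31 / 113)    [4777 ≡ 31 mod 113]
  = (113 / 31)    [QR: 113 ≡ 1 mod 4, sign kept]
  = (20 / 31)    [113 ≡ 20 mod 31]
  = (5 / 31)    [31 ≡ 7 mod 8 ⇒ (2 / 31)^2 = +1]
  = (31 / 5)    [QR: 5 ≡ 1 mod 4, sign kept]
  = (1 / 5)    [31 ≡ 1 mod 5]
  = 1    [(1 / 5) = 1]

1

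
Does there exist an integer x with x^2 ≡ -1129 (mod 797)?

no

(-1129/797)
  = (1129/797)    [797 ≡ 1 mod 4 ⇒ (-1/797) = +1]
  = (332/797)    [1129 ≡ 332 mod 797]
  = (83/797)    [797 ≡ 5 mod 8 ⇒ (2/797)^2 = +1]
  = (797/83)    [QR: 797 ≡ 1 mod 4, sign kept]
  = (50/83)    [797 ≡ 50 mod 83]
  = -(25/83)    [83 ≡ 3 mod 8 ⇒ (2/83) = -1]
  = -(83/25)    [QR: 25 ≡ 1 mod 4, sign kept]
  = -(8/25)    [83 ≡ 8 mod 25]
  = -(1/25)    [25 ≡ 1 mod 8 ⇒ (2/25)^3 = +1]
  = -1    [(1/25) = 1]
The Legendre symbol is -1, so x^2 ≡ -1129 (mod 797) has no solution.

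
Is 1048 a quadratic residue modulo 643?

(1048|643)
  = (405|643)    [1048 ≡ 405 mod 643]
  = (643|405)    [QR: 405 ≡ 1 mod 4, sign kept]
  = (238|405)    [643 ≡ 238 mod 405]
  = -(119|405)    [405 ≡ 5 mod 8 ⇒ (2|405) = -1]
  = -(405|119)    [QR: 405 ≡ 1 mod 4, sign kept]
  = -(48|119)    [405 ≡ 48 mod 119]
  = -(3|119)    [119 ≡ 7 mod 8 ⇒ (2|119)^4 = +1]
  = (119|3)    [QR: both ≡ 3 mod 4, sign flips]
  = (2|3)    [119 ≡ 2 mod 3]
  = -(1|3)    [3 ≡ 3 mod 8 ⇒ (2|3) = -1]
  = -1    [(1|3) = 1]
(1048|643) = -1, and 643 is prime, so 1048 is not a quadratic residue mod 643.

no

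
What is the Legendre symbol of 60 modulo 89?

(60/89)
  = (15/89)    [89 ≡ 1 mod 8 ⇒ (2/89)^2 = +1]
  = (89/15)    [QR: 89 ≡ 1 mod 4, sign kept]
  = (14/15)    [89 ≡ 14 mod 15]
  = (7/15)    [15 ≡ 7 mod 8 ⇒ (2/15) = +1]
  = -(15/7)    [QR: both ≡ 3 mod 4, sign flips]
  = -(1/7)    [15 ≡ 1 mod 7]
  = -1    [(1/7) = 1]

-1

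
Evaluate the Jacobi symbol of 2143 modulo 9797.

9797 ≡ 1 (mod 4), so quadratic reciprocity gives (2143|9797) = (9797|2143). Reduce: 9797 ≡ 1225 (mod 2143). Now have (1225|2143).
1225 ≡ 1 (mod 4), so quadratic reciprocity gives (1225|2143) = (2143|1225). Reduce: 2143 ≡ 918 (mod 1225). Now have (918|1225).
Factor out 2: 918 = 2·459. Since 1225 ≡ 1 (mod 8), (2|1225) = +1. Now have (459|1225).
1225 ≡ 1 (mod 4), so quadratic reciprocity gives (459|1225) = (1225|459). Reduce: 1225 ≡ 307 (mod 459). Now have (307|459).
Both 307 ≡ 3 and 459 ≡ 3 (mod 4), so reciprocity gives (307|459) = -(459|307). Reduce: 459 ≡ 152 (mod 307). Now have -(152|307).
Factor out 2: 152 = 2^3·19. Since 307 ≡ 3 (mod 8), (2|307) = -1, and (2|307)^3 = -1. Now have (19|307).
Both 19 ≡ 3 and 307 ≡ 3 (mod 4), so reciprocity gives (19|307) = -(307|19). Reduce: 307 ≡ 3 (mod 19). Now have -(3|19).
Both 3 ≡ 3 and 19 ≡ 3 (mod 4), so reciprocity gives (3|19) = -(19|3). Reduce: 19 ≡ 1 (mod 3). Now have (1|3).
(1|3) = 1. Collecting the sign factors: 1.

1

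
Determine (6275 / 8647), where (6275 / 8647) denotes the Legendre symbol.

Both 6275 ≡ 3 and 8647 ≡ 3 (mod 4), so reciprocity gives (6275 / 8647) = -(8647 / 6275). Reduce: 8647 ≡ 2372 (mod 6275). Now have -(2372 / 6275).
Factor out 2: 2372 = 2^2·593. Since 6275 ≡ 3 (mod 8), (2 / 6275) = -1, and (2 / 6275)^2 = +1. Now have -(593 / 6275).
593 ≡ 1 (mod 4), so quadratic reciprocity gives (593 / 6275) = (6275 / 593). Reduce: 6275 ≡ 345 (mod 593). Now have -(345 / 593).
345 ≡ 1 (mod 4), so quadratic reciprocity gives (345 / 593) = (593 / 345). Reduce: 593 ≡ 248 (mod 345). Now have -(248 / 345).
Factor out 2: 248 = 2^3·31. Since 345 ≡ 1 (mod 8), (2 / 345) = +1, and (2 / 345)^3 = +1. Now have -(31 / 345).
345 ≡ 1 (mod 4), so quadratic reciprocity gives (31 / 345) = (345 / 31). Reduce: 345 ≡ 4 (mod 31). Now have -(4 / 31).
Factor out 2: 4 = 2^2. Since 31 ≡ 7 (mod 8), (2 / 31) = +1, and (2 / 31)^2 = +1. Now have -(1 / 31).
(1 / 31) = 1. Collecting the sign factors: -1.

-1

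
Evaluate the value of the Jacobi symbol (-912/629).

Reduce the numerator: -912 ≡ 346 (mod 629), so (-912/629) = (346/629).
Factor out 2: 346 = 2·173. Since 629 ≡ 5 (mod 8), (2/629) = -1. Now have -(173/629).
173 ≡ 1 (mod 4), so quadratic reciprocity gives (173/629) = (629/173). Reduce: 629 ≡ 110 (mod 173). Now have -(110/173).
Factor out 2: 110 = 2·55. Since 173 ≡ 5 (mod 8), (2/173) = -1. Now have (55/173).
173 ≡ 1 (mod 4), so quadratic reciprocity gives (55/173) = (173/55). Reduce: 173 ≡ 8 (mod 55). Now have (8/55).
Factor out 2: 8 = 2^3. Since 55 ≡ 7 (mod 8), (2/55) = +1, and (2/55)^3 = +1. Now have (1/55).
(1/55) = 1. Collecting the sign factors: 1.

1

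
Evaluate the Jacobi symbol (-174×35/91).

0

By multiplicativity, (-174·35/91) = (-174/91)·(35/91).
First factor (-174/91):
Reduce the numerator: -174 ≡ 8 (mod 91), so (-174/91) = (8/91).
Factor out 2: 8 = 2^3. Since 91 ≡ 3 (mod 8), (2/91) = -1, and (2/91)^3 = -1. Now have -(1/91).
(1/91) = 1. Collecting the sign factors: -1.
Second factor (35/91):
Both 35 ≡ 3 and 91 ≡ 3 (mod 4), so reciprocity gives (35/91) = -(91/35). Reduce: 91 ≡ 21 (mod 35). Now have -(21/35).
21 ≡ 1 (mod 4), so quadratic reciprocity gives (21/35) = (35/21). Reduce: 35 ≡ 14 (mod 21). Now have -(14/21).
Factor out 2: 14 = 2·7. Since 21 ≡ 5 (mod 8), (2/21) = -1. Now have (7/21).
21 ≡ 1 (mod 4), so quadratic reciprocity gives (7/21) = (21/7). Reduce: 21 ≡ 0 (mod 7). Now have (0/7).
The numerator is now 0 with denominator 7 > 1: the symbol is 0.
Product: (-1)·(0) = 0.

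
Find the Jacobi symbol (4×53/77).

1

By multiplicativity, (4·53/77) = (4/77)·(53/77).
First factor (4/77):
Factor out 2: 4 = 2^2. Since 77 ≡ 5 (mod 8), (2/77) = -1, and (2/77)^2 = +1. Now have (1/77).
(1/77) = 1. Collecting the sign factors: 1.
Second factor (53/77):
53 ≡ 1 (mod 4), so quadratic reciprocity gives (53/77) = (77/53). Reduce: 77 ≡ 24 (mod 53). Now have (24/53).
Factor out 2: 24 = 2^3·3. Since 53 ≡ 5 (mod 8), (2/53) = -1, and (2/53)^3 = -1. Now have -(3/53).
53 ≡ 1 (mod 4), so quadratic reciprocity gives (3/53) = (53/3). Reduce: 53 ≡ 2 (mod 3). Now have -(2/3).
Factor out 2: 2 = 2. Since 3 ≡ 3 (mod 8), (2/3) = -1. Now have (1/3).
(1/3) = 1. Collecting the sign factors: 1.
Product: (1)·(1) = 1.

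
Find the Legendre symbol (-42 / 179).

-1

Reduce the numerator: -42 ≡ 137 (mod 179), so (-42 / 179) = (137 / 179).
137 ≡ 1 (mod 4), so quadratic reciprocity gives (137 / 179) = (179 / 137). Reduce: 179 ≡ 42 (mod 137). Now have (42 / 137).
Factor out 2: 42 = 2·21. Since 137 ≡ 1 (mod 8), (2 / 137) = +1. Now have (21 / 137).
21 ≡ 1 (mod 4), so quadratic reciprocity gives (21 / 137) = (137 / 21). Reduce: 137 ≡ 11 (mod 21). Now have (11 / 21).
21 ≡ 1 (mod 4), so quadratic reciprocity gives (11 / 21) = (21 / 11). Reduce: 21 ≡ 10 (mod 11). Now have (10 / 11).
Factor out 2: 10 = 2·5. Since 11 ≡ 3 (mod 8), (2 / 11) = -1. Now have -(5 / 11).
5 ≡ 1 (mod 4), so quadratic reciprocity gives (5 / 11) = (11 / 5). Reduce: 11 ≡ 1 (mod 5). Now have -(1 / 5).
(1 / 5) = 1. Collecting the sign factors: -1.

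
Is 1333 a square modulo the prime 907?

yes

(1333/907)
  = (426/907)    [1333 ≡ 426 mod 907]
  = -(213/907)    [907 ≡ 3 mod 8 ⇒ (2/907) = -1]
  = -(907/213)    [QR: 213 ≡ 1 mod 4, sign kept]
  = -(55/213)    [907 ≡ 55 mod 213]
  = -(213/55)    [QR: 213 ≡ 1 mod 4, sign kept]
  = -(48/55)    [213 ≡ 48 mod 55]
  = -(3/55)    [55 ≡ 7 mod 8 ⇒ (2/55)^4 = +1]
  = (55/3)    [QR: both ≡ 3 mod 4, sign flips]
  = (1/3)    [55 ≡ 1 mod 3]
  = 1    [(1/3) = 1]
(1333/907) = 1, and 907 is prime, so 1333 is a quadratic residue mod 907.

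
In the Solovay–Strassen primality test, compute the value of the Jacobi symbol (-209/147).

(-209/147)
  = -(209/147)    [147 ≡ 3 mod 4 ⇒ (-1/147) = -1]
  = -(62/147)    [209 ≡ 62 mod 147]
  = (31/147)    [147 ≡ 3 mod 8 ⇒ (2/147) = -1]
  = -(147/31)    [QR: both ≡ 3 mod 4, sign flips]
  = -(23/31)    [147 ≡ 23 mod 31]
  = (31/23)    [QR: both ≡ 3 mod 4, sign flips]
  = (8/23)    [31 ≡ 8 mod 23]
  = (1/23)    [23 ≡ 7 mod 8 ⇒ (2/23)^3 = +1]
  = 1    [(1/23) = 1]

1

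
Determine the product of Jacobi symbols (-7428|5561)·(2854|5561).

1

By multiplicativity, (-7428·2854|5561) = (-7428|5561)·(2854|5561).
First factor (-7428|5561):
Pull out -1: (-7428|5561) = (-1|5561)·(7428|5561). Since 5561 ≡ 1 (mod 4), (-1|5561) = +1. Now have (7428|5561).
Reduce the numerator: 7428 ≡ 1867 (mod 5561), so (7428|5561) = (1867|5561).
5561 ≡ 1 (mod 4), so quadratic reciprocity gives (1867|5561) = (5561|1867). Reduce: 5561 ≡ 1827 (mod 1867). Now have (1827|1867).
Both 1827 ≡ 3 and 1867 ≡ 3 (mod 4), so reciprocity gives (1827|1867) = -(1867|1827). Reduce: 1867 ≡ 40 (mod 1827). Now have -(40|1827).
Factor out 2: 40 = 2^3·5. Since 1827 ≡ 3 (mod 8), (2|1827) = -1, and (2|1827)^3 = -1. Now have (5|1827).
5 ≡ 1 (mod 4), so quadratic reciprocity gives (5|1827) = (1827|5). Reduce: 1827 ≡ 2 (mod 5). Now have (2|5).
Factor out 2: 2 = 2. Since 5 ≡ 5 (mod 8), (2|5) = -1. Now have -(1|5).
(1|5) = 1. Collecting the sign factors: -1.
Second factor (2854|5561):
Factor out 2: 2854 = 2·1427. Since 5561 ≡ 1 (mod 8), (2|5561) = +1. Now have (1427|5561).
5561 ≡ 1 (mod 4), so quadratic reciprocity gives (1427|5561) = (5561|1427). Reduce: 5561 ≡ 1280 (mod 1427). Now have (1280|1427).
Factor out 2: 1280 = 2^8·5. Since 1427 ≡ 3 (mod 8), (2|1427) = -1, and (2|1427)^8 = +1. Now have (5|1427).
5 ≡ 1 (mod 4), so quadratic reciprocity gives (5|1427) = (1427|5). Reduce: 1427 ≡ 2 (mod 5). Now have (2|5).
Factor out 2: 2 = 2. Since 5 ≡ 5 (mod 8), (2|5) = -1. Now have -(1|5).
(1|5) = 1. Collecting the sign factors: -1.
Product: (-1)·(-1) = 1.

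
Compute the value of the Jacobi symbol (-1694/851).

Reduce the numerator: -1694 ≡ 8 (mod 851), so (-1694/851) = (8/851).
Factor out 2: 8 = 2^3. Since 851 ≡ 3 (mod 8), (2/851) = -1, and (2/851)^3 = -1. Now have -(1/851).
(1/851) = 1. Collecting the sign factors: -1.

-1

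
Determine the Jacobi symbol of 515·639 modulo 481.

1

By multiplicativity, (515·639/481) = (515/481)·(639/481).
First factor (515/481):
(515/481)
  = (34/481)    [515 ≡ 34 mod 481]
  = (17/481)    [481 ≡ 1 mod 8 ⇒ (2/481) = +1]
  = (481/17)    [QR: 17 ≡ 1 mod 4, sign kept]
  = (5/17)    [481 ≡ 5 mod 17]
  = (17/5)    [QR: 5 ≡ 1 mod 4, sign kept]
  = (2/5)    [17 ≡ 2 mod 5]
  = -(1/5)    [5 ≡ 5 mod 8 ⇒ (2/5) = -1]
  = -1    [(1/5) = 1]
Second factor (639/481):
(639/481)
  = (158/481)    [639 ≡ 158 mod 481]
  = (79/481)    [481 ≡ 1 mod 8 ⇒ (2/481) = +1]
  = (481/79)    [QR: 481 ≡ 1 mod 4, sign kept]
  = (7/79)    [481 ≡ 7 mod 79]
  = -(79/7)    [QR: both ≡ 3 mod 4, sign flips]
  = -(2/7)    [79 ≡ 2 mod 7]
  = -(1/7)    [7 ≡ 7 mod 8 ⇒ (2/7) = +1]
  = -1    [(1/7) = 1]
Product: (-1)·(-1) = 1.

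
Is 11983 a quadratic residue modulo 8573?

no

(11983/8573)
  = (3410/8573)    [11983 ≡ 3410 mod 8573]
  = -(1705/8573)    [8573 ≡ 5 mod 8 ⇒ (2/8573) = -1]
  = -(8573/1705)    [QR: 1705 ≡ 1 mod 4, sign kept]
  = -(48/1705)    [8573 ≡ 48 mod 1705]
  = -(3/1705)    [1705 ≡ 1 mod 8 ⇒ (2/1705)^4 = +1]
  = -(1705/3)    [QR: 1705 ≡ 1 mod 4, sign kept]
  = -(1/3)    [1705 ≡ 1 mod 3]
  = -1    [(1/3) = 1]
The Legendre symbol is -1, so x^2 ≡ 11983 (mod 8573) has no solution.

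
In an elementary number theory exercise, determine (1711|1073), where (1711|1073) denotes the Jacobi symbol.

(1711|1073)
  = (638|1073)    [1711 ≡ 638 mod 1073]
  = (319|1073)    [1073 ≡ 1 mod 8 ⇒ (2|1073) = +1]
  = (1073|319)    [QR: 1073 ≡ 1 mod 4, sign kept]
  = (116|319)    [1073 ≡ 116 mod 319]
  = (29|319)    [319 ≡ 7 mod 8 ⇒ (2|319)^2 = +1]
  = (319|29)    [QR: 29 ≡ 1 mod 4, sign kept]
  = (0|29)    [319 ≡ 0 mod 29]
  = 0    [numerator 0, gcd > 1]

0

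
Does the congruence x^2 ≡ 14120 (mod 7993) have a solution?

Reduce the numerator: 14120 ≡ 6127 (mod 7993), so (14120|7993) = (6127|7993).
7993 ≡ 1 (mod 4), so quadratic reciprocity gives (6127|7993) = (7993|6127). Reduce: 7993 ≡ 1866 (mod 6127). Now have (1866|6127).
Factor out 2: 1866 = 2·933. Since 6127 ≡ 7 (mod 8), (2|6127) = +1. Now have (933|6127).
933 ≡ 1 (mod 4), so quadratic reciprocity gives (933|6127) = (6127|933). Reduce: 6127 ≡ 529 (mod 933). Now have (529|933).
529 ≡ 1 (mod 4), so quadratic reciprocity gives (529|933) = (933|529). Reduce: 933 ≡ 404 (mod 529). Now have (404|529).
Factor out 2: 404 = 2^2·101. Since 529 ≡ 1 (mod 8), (2|529) = +1, and (2|529)^2 = +1. Now have (101|529).
101 ≡ 1 (mod 4), so quadratic reciprocity gives (101|529) = (529|101). Reduce: 529 ≡ 24 (mod 101). Now have (24|101).
Factor out 2: 24 = 2^3·3. Since 101 ≡ 5 (mod 8), (2|101) = -1, and (2|101)^3 = -1. Now have -(3|101).
101 ≡ 1 (mod 4), so quadratic reciprocity gives (3|101) = (101|3). Reduce: 101 ≡ 2 (mod 3). Now have -(2|3).
Factor out 2: 2 = 2. Since 3 ≡ 3 (mod 8), (2|3) = -1. Now have (1|3).
(1|3) = 1. Collecting the sign factors: 1.
The Legendre symbol is 1, so x^2 ≡ 14120 (mod 7993) has solution.

yes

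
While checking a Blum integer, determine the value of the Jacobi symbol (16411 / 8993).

-1

Reduce the numerator: 16411 ≡ 7418 (mod 8993), so (16411 / 8993) = (7418 / 8993).
Factor out 2: 7418 = 2·3709. Since 8993 ≡ 1 (mod 8), (2 / 8993) = +1. Now have (3709 / 8993).
3709 ≡ 1 (mod 4), so quadratic reciprocity gives (3709 / 8993) = (8993 / 3709). Reduce: 8993 ≡ 1575 (mod 3709). Now have (1575 / 3709).
3709 ≡ 1 (mod 4), so quadratic reciprocity gives (1575 / 3709) = (3709 / 1575). Reduce: 3709 ≡ 559 (mod 1575). Now have (559 / 1575).
Both 559 ≡ 3 and 1575 ≡ 3 (mod 4), so reciprocity gives (559 / 1575) = -(1575 / 559). Reduce: 1575 ≡ 457 (mod 559). Now have -(457 / 559).
457 ≡ 1 (mod 4), so quadratic reciprocity gives (457 / 559) = (559 / 457). Reduce: 559 ≡ 102 (mod 457). Now have -(102 / 457).
Factor out 2: 102 = 2·51. Since 457 ≡ 1 (mod 8), (2 / 457) = +1. Now have -(51 / 457).
457 ≡ 1 (mod 4), so quadratic reciprocity gives (51 / 457) = (457 / 51). Reduce: 457 ≡ 49 (mod 51). Now have -(49 / 51).
49 ≡ 1 (mod 4), so quadratic reciprocity gives (49 / 51) = (51 / 49). Reduce: 51 ≡ 2 (mod 49). Now have -(2 / 49).
Factor out 2: 2 = 2. Since 49 ≡ 1 (mod 8), (2 / 49) = +1. Now have -(1 / 49).
(1 / 49) = 1. Collecting the sign factors: -1.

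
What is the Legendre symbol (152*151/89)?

By multiplicativity, (152·151/89) = (152/89)·(151/89).
First factor (152/89):
Reduce the numerator: 152 ≡ 63 (mod 89), so (152/89) = (63/89).
89 ≡ 1 (mod 4), so quadratic reciprocity gives (63/89) = (89/63). Reduce: 89 ≡ 26 (mod 63). Now have (26/63).
Factor out 2: 26 = 2·13. Since 63 ≡ 7 (mod 8), (2/63) = +1. Now have (13/63).
13 ≡ 1 (mod 4), so quadratic reciprocity gives (13/63) = (63/13). Reduce: 63 ≡ 11 (mod 13). Now have (11/13).
13 ≡ 1 (mod 4), so quadratic reciprocity gives (11/13) = (13/11). Reduce: 13 ≡ 2 (mod 11). Now have (2/11).
Factor out 2: 2 = 2. Since 11 ≡ 3 (mod 8), (2/11) = -1. Now have -(1/11).
(1/11) = 1. Collecting the sign factors: -1.
Second factor (151/89):
Reduce the numerator: 151 ≡ 62 (mod 89), so (151/89) = (62/89).
Factor out 2: 62 = 2·31. Since 89 ≡ 1 (mod 8), (2/89) = +1. Now have (31/89).
89 ≡ 1 (mod 4), so quadratic reciprocity gives (31/89) = (89/31). Reduce: 89 ≡ 27 (mod 31). Now have (27/31).
Both 27 ≡ 3 and 31 ≡ 3 (mod 4), so reciprocity gives (27/31) = -(31/27). Reduce: 31 ≡ 4 (mod 27). Now have -(4/27).
Factor out 2: 4 = 2^2. Since 27 ≡ 3 (mod 8), (2/27) = -1, and (2/27)^2 = +1. Now have -(1/27).
(1/27) = 1. Collecting the sign factors: -1.
Product: (-1)·(-1) = 1.

1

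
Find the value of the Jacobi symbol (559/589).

-1

(559/589)
  = (589/559)    [QR: 589 ≡ 1 mod 4, sign kept]
  = (30/559)    [589 ≡ 30 mod 559]
  = (15/559)    [559 ≡ 7 mod 8 ⇒ (2/559) = +1]
  = -(559/15)    [QR: both ≡ 3 mod 4, sign flips]
  = -(4/15)    [559 ≡ 4 mod 15]
  = -(1/15)    [15 ≡ 7 mod 8 ⇒ (2/15)^2 = +1]
  = -1    [(1/15) = 1]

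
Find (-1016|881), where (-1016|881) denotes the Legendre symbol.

(-1016|881)
  = (1016|881)    [881 ≡ 1 mod 4 ⇒ (-1|881) = +1]
  = (135|881)    [1016 ≡ 135 mod 881]
  = (881|135)    [QR: 881 ≡ 1 mod 4, sign kept]
  = (71|135)    [881 ≡ 71 mod 135]
  = -(135|71)    [QR: both ≡ 3 mod 4, sign flips]
  = -(64|71)    [135 ≡ 64 mod 71]
  = -(1|71)    [71 ≡ 7 mod 8 ⇒ (2|71)^6 = +1]
  = -1    [(1|71) = 1]

-1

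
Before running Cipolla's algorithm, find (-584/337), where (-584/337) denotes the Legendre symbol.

(-584/337)
  = (584/337)    [337 ≡ 1 mod 4 ⇒ (-1/337) = +1]
  = (247/337)    [584 ≡ 247 mod 337]
  = (337/247)    [QR: 337 ≡ 1 mod 4, sign kept]
  = (90/247)    [337 ≡ 90 mod 247]
  = (45/247)    [247 ≡ 7 mod 8 ⇒ (2/247) = +1]
  = (247/45)    [QR: 45 ≡ 1 mod 4, sign kept]
  = (22/45)    [247 ≡ 22 mod 45]
  = -(11/45)    [45 ≡ 5 mod 8 ⇒ (2/45) = -1]
  = -(45/11)    [QR: 45 ≡ 1 mod 4, sign kept]
  = -(1/11)    [45 ≡ 1 mod 11]
  = -1    [(1/11) = 1]

-1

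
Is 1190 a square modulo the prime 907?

yes

Reduce the numerator: 1190 ≡ 283 (mod 907), so (1190/907) = (283/907).
Both 283 ≡ 3 and 907 ≡ 3 (mod 4), so reciprocity gives (283/907) = -(907/283). Reduce: 907 ≡ 58 (mod 283). Now have -(58/283).
Factor out 2: 58 = 2·29. Since 283 ≡ 3 (mod 8), (2/283) = -1. Now have (29/283).
29 ≡ 1 (mod 4), so quadratic reciprocity gives (29/283) = (283/29). Reduce: 283 ≡ 22 (mod 29). Now have (22/29).
Factor out 2: 22 = 2·11. Since 29 ≡ 5 (mod 8), (2/29) = -1. Now have -(11/29).
29 ≡ 1 (mod 4), so quadratic reciprocity gives (11/29) = (29/11). Reduce: 29 ≡ 7 (mod 11). Now have -(7/11).
Both 7 ≡ 3 and 11 ≡ 3 (mod 4), so reciprocity gives (7/11) = -(11/7). Reduce: 11 ≡ 4 (mod 7). Now have (4/7).
Factor out 2: 4 = 2^2. Since 7 ≡ 7 (mod 8), (2/7) = +1, and (2/7)^2 = +1. Now have (1/7).
(1/7) = 1. Collecting the sign factors: 1.
The Legendre symbol is 1, so x^2 ≡ 1190 (mod 907) has solution.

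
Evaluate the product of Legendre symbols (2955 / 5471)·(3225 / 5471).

By multiplicativity, (2955·3225 / 5471) = (2955 / 5471)·(3225 / 5471).
First factor (2955 / 5471):
(2955 / 5471)
  = -(5471 / 2955)    [QR: both ≡ 3 mod 4, sign flips]
  = -(2516 / 2955)    [5471 ≡ 2516 mod 2955]
  = -(629 / 2955)    [2955 ≡ 3 mod 8 ⇒ (2 / 2955)^2 = +1]
  = -(2955 / 629)    [QR: 629 ≡ 1 mod 4, sign kept]
  = -(439 / 629)    [2955 ≡ 439 mod 629]
  = -(629 / 439)    [QR: 629 ≡ 1 mod 4, sign kept]
  = -(190 / 439)    [629 ≡ 190 mod 439]
  = -(95 / 439)    [439 ≡ 7 mod 8 ⇒ (2 / 439) = +1]
  = (439 / 95)    [QR: both ≡ 3 mod 4, sign flips]
  = (59 / 95)    [439 ≡ 59 mod 95]
  = -(95 / 59)    [QR: both ≡ 3 mod 4, sign flips]
  = -(36 / 59)    [95 ≡ 36 mod 59]
  = -(9 / 59)    [59 ≡ 3 mod 8 ⇒ (2 / 59)^2 = +1]
  = -(59 / 9)    [QR: 9 ≡ 1 mod 4, sign kept]
  = -(5 / 9)    [59 ≡ 5 mod 9]
  = -(9 / 5)    [QR: 5 ≡ 1 mod 4, sign kept]
  = -(4 / 5)    [9 ≡ 4 mod 5]
  = -(1 / 5)    [5 ≡ 5 mod 8 ⇒ (2 / 5)^2 = +1]
  = -1    [(1 / 5) = 1]
Second factor (3225 / 5471):
(3225 / 5471)
  = (5471 / 3225)    [QR: 3225 ≡ 1 mod 4, sign kept]
  = (2246 / 3225)    [5471 ≡ 2246 mod 3225]
  = (1123 / 3225)    [3225 ≡ 1 mod 8 ⇒ (2 / 3225) = +1]
  = (3225 / 1123)    [QR: 3225 ≡ 1 mod 4, sign kept]
  = (979 / 1123)    [3225 ≡ 979 mod 1123]
  = -(1123 / 979)    [QR: both ≡ 3 mod 4, sign flips]
  = -(144 / 979)    [1123 ≡ 144 mod 979]
  = -(9 / 979)    [979 ≡ 3 mod 8 ⇒ (2 / 979)^4 = +1]
  = -(979 / 9)    [QR: 9 ≡ 1 mod 4, sign kept]
  = -(7 / 9)    [979 ≡ 7 mod 9]
  = -(9 / 7)    [QR: 9 ≡ 1 mod 4, sign kept]
  = -(2 / 7)    [9 ≡ 2 mod 7]
  = -(1 / 7)    [7 ≡ 7 mod 8 ⇒ (2 / 7) = +1]
  = -1    [(1 / 7) = 1]
Product: (-1)·(-1) = 1.

1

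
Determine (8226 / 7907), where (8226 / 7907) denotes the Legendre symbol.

1

(8226 / 7907)
  = (319 / 7907)    [8226 ≡ 319 mod 7907]
  = -(7907 / 319)    [QR: both ≡ 3 mod 4, sign flips]
  = -(251 / 319)    [7907 ≡ 251 mod 319]
  = (319 / 251)    [QR: both ≡ 3 mod 4, sign flips]
  = (68 / 251)    [319 ≡ 68 mod 251]
  = (17 / 251)    [251 ≡ 3 mod 8 ⇒ (2 / 251)^2 = +1]
  = (251 / 17)    [QR: 17 ≡ 1 mod 4, sign kept]
  = (13 / 17)    [251 ≡ 13 mod 17]
  = (17 / 13)    [QR: 13 ≡ 1 mod 4, sign kept]
  = (4 / 13)    [17 ≡ 4 mod 13]
  = (1 / 13)    [13 ≡ 5 mod 8 ⇒ (2 / 13)^2 = +1]
  = 1    [(1 / 13) = 1]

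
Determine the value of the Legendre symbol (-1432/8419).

(-1432/8419)
  = (6987/8419)    [-1432 ≡ 6987 mod 8419]
  = -(8419/6987)    [QR: both ≡ 3 mod 4, sign flips]
  = -(1432/6987)    [8419 ≡ 1432 mod 6987]
  = (179/6987)    [6987 ≡ 3 mod 8 ⇒ (2/6987)^3 = -1]
  = -(6987/179)    [QR: both ≡ 3 mod 4, sign flips]
  = -(6/179)    [6987 ≡ 6 mod 179]
  = (3/179)    [179 ≡ 3 mod 8 ⇒ (2/179) = -1]
  = -(179/3)    [QR: both ≡ 3 mod 4, sign flips]
  = -(2/3)    [179 ≡ 2 mod 3]
  = (1/3)    [3 ≡ 3 mod 8 ⇒ (2/3) = -1]
  = 1    [(1/3) = 1]

1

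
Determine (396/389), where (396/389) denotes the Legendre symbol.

(396/389)
  = (7/389)    [396 ≡ 7 mod 389]
  = (389/7)    [QR: 389 ≡ 1 mod 4, sign kept]
  = (4/7)    [389 ≡ 4 mod 7]
  = (1/7)    [7 ≡ 7 mod 8 ⇒ (2/7)^2 = +1]
  = 1    [(1/7) = 1]

1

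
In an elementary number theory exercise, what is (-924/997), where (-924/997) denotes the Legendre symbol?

Reduce the numerator: -924 ≡ 73 (mod 997), so (-924/997) = (73/997).
73 ≡ 1 (mod 4), so quadratic reciprocity gives (73/997) = (997/73). Reduce: 997 ≡ 48 (mod 73). Now have (48/73).
Factor out 2: 48 = 2^4·3. Since 73 ≡ 1 (mod 8), (2/73) = +1, and (2/73)^4 = +1. Now have (3/73).
73 ≡ 1 (mod 4), so quadratic reciprocity gives (3/73) = (73/3). Reduce: 73 ≡ 1 (mod 3). Now have (1/3).
(1/3) = 1. Collecting the sign factors: 1.

1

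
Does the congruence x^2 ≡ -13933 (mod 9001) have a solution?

(-13933/9001)
  = (4069/9001)    [-13933 ≡ 4069 mod 9001]
  = (9001/4069)    [QR: 4069 ≡ 1 mod 4, sign kept]
  = (863/4069)    [9001 ≡ 863 mod 4069]
  = (4069/863)    [QR: 4069 ≡ 1 mod 4, sign kept]
  = (617/863)    [4069 ≡ 617 mod 863]
  = (863/617)    [QR: 617 ≡ 1 mod 4, sign kept]
  = (246/617)    [863 ≡ 246 mod 617]
  = (123/617)    [617 ≡ 1 mod 8 ⇒ (2/617) = +1]
  = (617/123)    [QR: 617 ≡ 1 mod 4, sign kept]
  = (2/123)    [617 ≡ 2 mod 123]
  = -(1/123)    [123 ≡ 3 mod 8 ⇒ (2/123) = -1]
  = -1    [(1/123) = 1]
(-13933/9001) = -1, and 9001 is prime, so -13933 is not a quadratic residue mod 9001.

no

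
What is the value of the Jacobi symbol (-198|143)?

(-198|143)
  = -(198|143)    [143 ≡ 3 mod 4 ⇒ (-1|143) = -1]
  = -(55|143)    [198 ≡ 55 mod 143]
  = (143|55)    [QR: both ≡ 3 mod 4, sign flips]
  = (33|55)    [143 ≡ 33 mod 55]
  = (55|33)    [QR: 33 ≡ 1 mod 4, sign kept]
  = (22|33)    [55 ≡ 22 mod 33]
  = (11|33)    [33 ≡ 1 mod 8 ⇒ (2|33) = +1]
  = (33|11)    [QR: 33 ≡ 1 mod 4, sign kept]
  = (0|11)    [33 ≡ 0 mod 11]
  = 0    [numerator 0, gcd > 1]

0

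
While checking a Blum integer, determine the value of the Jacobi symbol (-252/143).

-1

(-252/143)
  = (34/143)    [-252 ≡ 34 mod 143]
  = (17/143)    [143 ≡ 7 mod 8 ⇒ (2/143) = +1]
  = (143/17)    [QR: 17 ≡ 1 mod 4, sign kept]
  = (7/17)    [143 ≡ 7 mod 17]
  = (17/7)    [QR: 17 ≡ 1 mod 4, sign kept]
  = (3/7)    [17 ≡ 3 mod 7]
  = -(7/3)    [QR: both ≡ 3 mod 4, sign flips]
  = -(1/3)    [7 ≡ 1 mod 3]
  = -1    [(1/3) = 1]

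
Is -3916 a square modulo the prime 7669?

yes

Reduce the numerator: -3916 ≡ 3753 (mod 7669), so (-3916|7669) = (3753|7669).
3753 ≡ 1 (mod 4), so quadratic reciprocity gives (3753|7669) = (7669|3753). Reduce: 7669 ≡ 163 (mod 3753). Now have (163|3753).
3753 ≡ 1 (mod 4), so quadratic reciprocity gives (163|3753) = (3753|163). Reduce: 3753 ≡ 4 (mod 163). Now have (4|163).
Factor out 2: 4 = 2^2. Since 163 ≡ 3 (mod 8), (2|163) = -1, and (2|163)^2 = +1. Now have (1|163).
(1|163) = 1. Collecting the sign factors: 1.
The Legendre symbol is 1, so x^2 ≡ -3916 (mod 7669) has solution.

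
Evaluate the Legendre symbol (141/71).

-1

Reduce the numerator: 141 ≡ 70 (mod 71), so (141/71) = (70/71).
Factor out 2: 70 = 2·35. Since 71 ≡ 7 (mod 8), (2/71) = +1. Now have (35/71).
Both 35 ≡ 3 and 71 ≡ 3 (mod 4), so reciprocity gives (35/71) = -(71/35). Reduce: 71 ≡ 1 (mod 35). Now have -(1/35).
(1/35) = 1. Collecting the sign factors: -1.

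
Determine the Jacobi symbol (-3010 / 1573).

-1

Pull out -1: (-3010 / 1573) = (-1 / 1573)·(3010 / 1573). Since 1573 ≡ 1 (mod 4), (-1 / 1573) = +1. Now have (3010 / 1573).
Reduce the numerator: 3010 ≡ 1437 (mod 1573), so (3010 / 1573) = (1437 / 1573).
1437 ≡ 1 (mod 4), so quadratic reciprocity gives (1437 / 1573) = (1573 / 1437). Reduce: 1573 ≡ 136 (mod 1437). Now have (136 / 1437).
Factor out 2: 136 = 2^3·17. Since 1437 ≡ 5 (mod 8), (2 / 1437) = -1, and (2 / 1437)^3 = -1. Now have -(17 / 1437).
17 ≡ 1 (mod 4), so quadratic reciprocity gives (17 / 1437) = (1437 / 17). Reduce: 1437 ≡ 9 (mod 17). Now have -(9 / 17).
9 ≡ 1 (mod 4), so quadratic reciprocity gives (9 / 17) = (17 / 9). Reduce: 17 ≡ 8 (mod 9). Now have -(8 / 9).
Factor out 2: 8 = 2^3. Since 9 ≡ 1 (mod 8), (2 / 9) = +1, and (2 / 9)^3 = +1. Now have -(1 / 9).
(1 / 9) = 1. Collecting the sign factors: -1.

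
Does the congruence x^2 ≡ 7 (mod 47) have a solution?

(7/47)
  = -(47/7)    [QR: both ≡ 3 mod 4, sign flips]
  = -(5/7)    [47 ≡ 5 mod 7]
  = -(7/5)    [QR: 5 ≡ 1 mod 4, sign kept]
  = -(2/5)    [7 ≡ 2 mod 5]
  = (1/5)    [5 ≡ 5 mod 8 ⇒ (2/5) = -1]
  = 1    [(1/5) = 1]
(7/47) = 1, and 47 is prime, so 7 is a quadratic residue mod 47.

yes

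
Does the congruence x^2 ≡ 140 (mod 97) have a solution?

yes

Reduce the numerator: 140 ≡ 43 (mod 97), so (140|97) = (43|97).
97 ≡ 1 (mod 4), so quadratic reciprocity gives (43|97) = (97|43). Reduce: 97 ≡ 11 (mod 43). Now have (11|43).
Both 11 ≡ 3 and 43 ≡ 3 (mod 4), so reciprocity gives (11|43) = -(43|11). Reduce: 43 ≡ 10 (mod 11). Now have -(10|11).
Factor out 2: 10 = 2·5. Since 11 ≡ 3 (mod 8), (2|11) = -1. Now have (5|11).
5 ≡ 1 (mod 4), so quadratic reciprocity gives (5|11) = (11|5). Reduce: 11 ≡ 1 (mod 5). Now have (1|5).
(1|5) = 1. Collecting the sign factors: 1.
The Legendre symbol is 1, so x^2 ≡ 140 (mod 97) has solution.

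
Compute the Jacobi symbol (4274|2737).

(4274|2737)
  = (1537|2737)    [4274 ≡ 1537 mod 2737]
  = (2737|1537)    [QR: 1537 ≡ 1 mod 4, sign kept]
  = (1200|1537)    [2737 ≡ 1200 mod 1537]
  = (75|1537)    [1537 ≡ 1 mod 8 ⇒ (2|1537)^4 = +1]
  = (1537|75)    [QR: 1537 ≡ 1 mod 4, sign kept]
  = (37|75)    [1537 ≡ 37 mod 75]
  = (75|37)    [QR: 37 ≡ 1 mod 4, sign kept]
  = (1|37)    [75 ≡ 1 mod 37]
  = 1    [(1|37) = 1]

1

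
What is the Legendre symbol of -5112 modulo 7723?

(-5112/7723)
  = -(5112/7723)    [7723 ≡ 3 mod 4 ⇒ (-1/7723) = -1]
  = (639/7723)    [7723 ≡ 3 mod 8 ⇒ (2/7723)^3 = -1]
  = -(7723/639)    [QR: both ≡ 3 mod 4, sign flips]
  = -(55/639)    [7723 ≡ 55 mod 639]
  = (639/55)    [QR: both ≡ 3 mod 4, sign flips]
  = (34/55)    [639 ≡ 34 mod 55]
  = (17/55)    [55 ≡ 7 mod 8 ⇒ (2/55) = +1]
  = (55/17)    [QR: 17 ≡ 1 mod 4, sign kept]
  = (4/17)    [55 ≡ 4 mod 17]
  = (1/17)    [17 ≡ 1 mod 8 ⇒ (2/17)^2 = +1]
  = 1    [(1/17) = 1]

1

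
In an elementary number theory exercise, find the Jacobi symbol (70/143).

(70/143)
  = (35/143)    [143 ≡ 7 mod 8 ⇒ (2/143) = +1]
  = -(143/35)    [QR: both ≡ 3 mod 4, sign flips]
  = -(3/35)    [143 ≡ 3 mod 35]
  = (35/3)    [QR: both ≡ 3 mod 4, sign flips]
  = (2/3)    [35 ≡ 2 mod 3]
  = -(1/3)    [3 ≡ 3 mod 8 ⇒ (2/3) = -1]
  = -1    [(1/3) = 1]

-1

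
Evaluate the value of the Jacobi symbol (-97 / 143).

Pull out -1: (-97 / 143) = (-1 / 143)·(97 / 143). Since 143 ≡ 3 (mod 4), (-1 / 143) = -1. Now have -(97 / 143).
97 ≡ 1 (mod 4), so quadratic reciprocity gives (97 / 143) = (143 / 97). Reduce: 143 ≡ 46 (mod 97). Now have -(46 / 97).
Factor out 2: 46 = 2·23. Since 97 ≡ 1 (mod 8), (2 / 97) = +1. Now have -(23 / 97).
97 ≡ 1 (mod 4), so quadratic reciprocity gives (23 / 97) = (97 / 23). Reduce: 97 ≡ 5 (mod 23). Now have -(5 / 23).
5 ≡ 1 (mod 4), so quadratic reciprocity gives (5 / 23) = (23 / 5). Reduce: 23 ≡ 3 (mod 5). Now have -(3 / 5).
5 ≡ 1 (mod 4), so quadratic reciprocity gives (3 / 5) = (5 / 3). Reduce: 5 ≡ 2 (mod 3). Now have -(2 / 3).
Factor out 2: 2 = 2. Since 3 ≡ 3 (mod 8), (2 / 3) = -1. Now have (1 / 3).
(1 / 3) = 1. Collecting the sign factors: 1.

1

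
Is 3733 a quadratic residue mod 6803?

(3733/6803)
  = (6803/3733)    [QR: 3733 ≡ 1 mod 4, sign kept]
  = (3070/3733)    [6803 ≡ 3070 mod 3733]
  = -(1535/3733)    [3733 ≡ 5 mod 8 ⇒ (2/3733) = -1]
  = -(3733/1535)    [QR: 3733 ≡ 1 mod 4, sign kept]
  = -(663/1535)    [3733 ≡ 663 mod 1535]
  = (1535/663)    [QR: both ≡ 3 mod 4, sign flips]
  = (209/663)    [1535 ≡ 209 mod 663]
  = (663/209)    [QR: 209 ≡ 1 mod 4, sign kept]
  = (36/209)    [663 ≡ 36 mod 209]
  = (9/209)    [209 ≡ 1 mod 8 ⇒ (2/209)^2 = +1]
  = (209/9)    [QR: 9 ≡ 1 mod 4, sign kept]
  = (2/9)    [209 ≡ 2 mod 9]
  = (1/9)    [9 ≡ 1 mod 8 ⇒ (2/9) = +1]
  = 1    [(1/9) = 1]
The Legendre symbol is 1, so x^2 ≡ 3733 (mod 6803) has solution.

yes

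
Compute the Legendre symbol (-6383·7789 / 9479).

-1

By multiplicativity, (-6383·7789 / 9479) = (-6383 / 9479)·(7789 / 9479).
First factor (-6383 / 9479):
(-6383 / 9479)
  = -(6383 / 9479)    [9479 ≡ 3 mod 4 ⇒ (-1 / 9479) = -1]
  = (9479 / 6383)    [QR: both ≡ 3 mod 4, sign flips]
  = (3096 / 6383)    [9479 ≡ 3096 mod 6383]
  = (387 / 6383)    [6383 ≡ 7 mod 8 ⇒ (2 / 6383)^3 = +1]
  = -(6383 / 387)    [QR: both ≡ 3 mod 4, sign flips]
  = -(191 / 387)    [6383 ≡ 191 mod 387]
  = (387 / 191)    [QR: both ≡ 3 mod 4, sign flips]
  = (5 / 191)    [387 ≡ 5 mod 191]
  = (191 / 5)    [QR: 5 ≡ 1 mod 4, sign kept]
  = (1 / 5)    [191 ≡ 1 mod 5]
  = 1    [(1 / 5) = 1]
Second factor (7789 / 9479):
(7789 / 9479)
  = (9479 / 7789)    [QR: 7789 ≡ 1 mod 4, sign kept]
  = (1690 / 7789)    [9479 ≡ 1690 mod 7789]
  = -(845 / 7789)    [7789 ≡ 5 mod 8 ⇒ (2 / 7789) = -1]
  = -(7789 / 845)    [QR: 845 ≡ 1 mod 4, sign kept]
  = -(184 / 845)    [7789 ≡ 184 mod 845]
  = (23 / 845)    [845 ≡ 5 mod 8 ⇒ (2 / 845)^3 = -1]
  = (845 / 23)    [QR: 845 ≡ 1 mod 4, sign kept]
  = (17 / 23)    [845 ≡ 17 mod 23]
  = (23 / 17)    [QR: 17 ≡ 1 mod 4, sign kept]
  = (6 / 17)    [23 ≡ 6 mod 17]
  = (3 / 17)    [17 ≡ 1 mod 8 ⇒ (2 / 17) = +1]
  = (17 / 3)    [QR: 17 ≡ 1 mod 4, sign kept]
  = (2 / 3)    [17 ≡ 2 mod 3]
  = -(1 / 3)    [3 ≡ 3 mod 8 ⇒ (2 / 3) = -1]
  = -1    [(1 / 3) = 1]
Product: (1)·(-1) = -1.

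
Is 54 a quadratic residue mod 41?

Reduce the numerator: 54 ≡ 13 (mod 41), so (54/41) = (13/41).
13 ≡ 1 (mod 4), so quadratic reciprocity gives (13/41) = (41/13). Reduce: 41 ≡ 2 (mod 13). Now have (2/13).
Factor out 2: 2 = 2. Since 13 ≡ 5 (mod 8), (2/13) = -1. Now have -(1/13).
(1/13) = 1. Collecting the sign factors: -1.
(54/41) = -1, and 41 is prime, so 54 is not a quadratic residue mod 41.

no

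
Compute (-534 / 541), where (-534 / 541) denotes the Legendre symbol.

1

(-534 / 541)
  = (7 / 541)    [-534 ≡ 7 mod 541]
  = (541 / 7)    [QR: 541 ≡ 1 mod 4, sign kept]
  = (2 / 7)    [541 ≡ 2 mod 7]
  = (1 / 7)    [7 ≡ 7 mod 8 ⇒ (2 / 7) = +1]
  = 1    [(1 / 7) = 1]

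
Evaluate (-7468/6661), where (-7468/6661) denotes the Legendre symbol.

1

(-7468/6661)
  = (7468/6661)    [6661 ≡ 1 mod 4 ⇒ (-1/6661) = +1]
  = (807/6661)    [7468 ≡ 807 mod 6661]
  = (6661/807)    [QR: 6661 ≡ 1 mod 4, sign kept]
  = (205/807)    [6661 ≡ 205 mod 807]
  = (807/205)    [QR: 205 ≡ 1 mod 4, sign kept]
  = (192/205)    [807 ≡ 192 mod 205]
  = (3/205)    [205 ≡ 5 mod 8 ⇒ (2/205)^6 = +1]
  = (205/3)    [QR: 205 ≡ 1 mod 4, sign kept]
  = (1/3)    [205 ≡ 1 mod 3]
  = 1    [(1/3) = 1]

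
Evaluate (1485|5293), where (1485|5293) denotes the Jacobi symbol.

1485 ≡ 1 (mod 4), so quadratic reciprocity gives (1485|5293) = (5293|1485). Reduce: 5293 ≡ 838 (mod 1485). Now have (838|1485).
Factor out 2: 838 = 2·419. Since 1485 ≡ 5 (mod 8), (2|1485) = -1. Now have -(419|1485).
1485 ≡ 1 (mod 4), so quadratic reciprocity gives (419|1485) = (1485|419). Reduce: 1485 ≡ 228 (mod 419). Now have -(228|419).
Factor out 2: 228 = 2^2·57. Since 419 ≡ 3 (mod 8), (2|419) = -1, and (2|419)^2 = +1. Now have -(57|419).
57 ≡ 1 (mod 4), so quadratic reciprocity gives (57|419) = (419|57). Reduce: 419 ≡ 20 (mod 57). Now have -(20|57).
Factor out 2: 20 = 2^2·5. Since 57 ≡ 1 (mod 8), (2|57) = +1, and (2|57)^2 = +1. Now have -(5|57).
5 ≡ 1 (mod 4), so quadratic reciprocity gives (5|57) = (57|5). Reduce: 57 ≡ 2 (mod 5). Now have -(2|5).
Factor out 2: 2 = 2. Since 5 ≡ 5 (mod 8), (2|5) = -1. Now have (1|5).
(1|5) = 1. Collecting the sign factors: 1.

1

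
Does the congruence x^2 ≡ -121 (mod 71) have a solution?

no

Pull out -1: (-121/71) = (-1/71)·(121/71). Since 71 ≡ 3 (mod 4), (-1/71) = -1. Now have -(121/71).
Reduce the numerator: 121 ≡ 50 (mod 71), so (121/71) = (50/71).
Factor out 2: 50 = 2·25. Since 71 ≡ 7 (mod 8), (2/71) = +1. Now have -(25/71).
25 ≡ 1 (mod 4), so quadratic reciprocity gives (25/71) = (71/25). Reduce: 71 ≡ 21 (mod 25). Now have -(21/25).
21 ≡ 1 (mod 4), so quadratic reciprocity gives (21/25) = (25/21). Reduce: 25 ≡ 4 (mod 21). Now have -(4/21).
Factor out 2: 4 = 2^2. Since 21 ≡ 5 (mod 8), (2/21) = -1, and (2/21)^2 = +1. Now have -(1/21).
(1/21) = 1. Collecting the sign factors: -1.
(-121/71) = -1, and 71 is prime, so -121 is not a quadratic residue mod 71.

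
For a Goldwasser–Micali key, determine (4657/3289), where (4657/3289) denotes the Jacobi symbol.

-1

Reduce the numerator: 4657 ≡ 1368 (mod 3289), so (4657/3289) = (1368/3289).
Factor out 2: 1368 = 2^3·171. Since 3289 ≡ 1 (mod 8), (2/3289) = +1, and (2/3289)^3 = +1. Now have (171/3289).
3289 ≡ 1 (mod 4), so quadratic reciprocity gives (171/3289) = (3289/171). Reduce: 3289 ≡ 40 (mod 171). Now have (40/171).
Factor out 2: 40 = 2^3·5. Since 171 ≡ 3 (mod 8), (2/171) = -1, and (2/171)^3 = -1. Now have -(5/171).
5 ≡ 1 (mod 4), so quadratic reciprocity gives (5/171) = (171/5). Reduce: 171 ≡ 1 (mod 5). Now have -(1/5).
(1/5) = 1. Collecting the sign factors: -1.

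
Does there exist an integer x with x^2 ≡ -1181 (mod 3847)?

Pull out -1: (-1181|3847) = (-1|3847)·(1181|3847). Since 3847 ≡ 3 (mod 4), (-1|3847) = -1. Now have -(1181|3847).
1181 ≡ 1 (mod 4), so quadratic reciprocity gives (1181|3847) = (3847|1181). Reduce: 3847 ≡ 304 (mod 1181). Now have -(304|1181).
Factor out 2: 304 = 2^4·19. Since 1181 ≡ 5 (mod 8), (2|1181) = -1, and (2|1181)^4 = +1. Now have -(19|1181).
1181 ≡ 1 (mod 4), so quadratic reciprocity gives (19|1181) = (1181|19). Reduce: 1181 ≡ 3 (mod 19). Now have -(3|19).
Both 3 ≡ 3 and 19 ≡ 3 (mod 4), so reciprocity gives (3|19) = -(19|3). Reduce: 19 ≡ 1 (mod 3). Now have (1|3).
(1|3) = 1. Collecting the sign factors: 1.
The Legendre symbol is 1, so x^2 ≡ -1181 (mod 3847) has solution.

yes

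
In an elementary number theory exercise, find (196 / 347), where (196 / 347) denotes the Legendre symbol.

1

Factor out 2: 196 = 2^2·49. Since 347 ≡ 3 (mod 8), (2 / 347) = -1, and (2 / 347)^2 = +1. Now have (49 / 347).
49 ≡ 1 (mod 4), so quadratic reciprocity gives (49 / 347) = (347 / 49). Reduce: 347 ≡ 4 (mod 49). Now have (4 / 49).
Factor out 2: 4 = 2^2. Since 49 ≡ 1 (mod 8), (2 / 49) = +1, and (2 / 49)^2 = +1. Now have (1 / 49).
(1 / 49) = 1. Collecting the sign factors: 1.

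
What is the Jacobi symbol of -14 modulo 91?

0

Reduce the numerator: -14 ≡ 77 (mod 91), so (-14|91) = (77|91).
77 ≡ 1 (mod 4), so quadratic reciprocity gives (77|91) = (91|77). Reduce: 91 ≡ 14 (mod 77). Now have (14|77).
Factor out 2: 14 = 2·7. Since 77 ≡ 5 (mod 8), (2|77) = -1. Now have -(7|77).
77 ≡ 1 (mod 4), so quadratic reciprocity gives (7|77) = (77|7). Reduce: 77 ≡ 0 (mod 7). Now have -(0|7).
The numerator is now 0 with denominator 7 > 1: the symbol is 0.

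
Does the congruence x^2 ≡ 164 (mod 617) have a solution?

(164/617)
  = (41/617)    [617 ≡ 1 mod 8 ⇒ (2/617)^2 = +1]
  = (617/41)    [QR: 41 ≡ 1 mod 4, sign kept]
  = (2/41)    [617 ≡ 2 mod 41]
  = (1/41)    [41 ≡ 1 mod 8 ⇒ (2/41) = +1]
  = 1    [(1/41) = 1]
The Legendre symbol is 1, so x^2 ≡ 164 (mod 617) has solution.

yes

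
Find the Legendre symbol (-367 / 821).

1

(-367 / 821)
  = (454 / 821)    [-367 ≡ 454 mod 821]
  = -(227 / 821)    [821 ≡ 5 mod 8 ⇒ (2 / 821) = -1]
  = -(821 / 227)    [QR: 821 ≡ 1 mod 4, sign kept]
  = -(140 / 227)    [821 ≡ 140 mod 227]
  = -(35 / 227)    [227 ≡ 3 mod 8 ⇒ (2 / 227)^2 = +1]
  = (227 / 35)    [QR: both ≡ 3 mod 4, sign flips]
  = (17 / 35)    [227 ≡ 17 mod 35]
  = (35 / 17)    [QR: 17 ≡ 1 mod 4, sign kept]
  = (1 / 17)    [35 ≡ 1 mod 17]
  = 1    [(1 / 17) = 1]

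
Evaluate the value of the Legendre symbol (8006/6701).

-1

Reduce the numerator: 8006 ≡ 1305 (mod 6701), so (8006/6701) = (1305/6701).
1305 ≡ 1 (mod 4), so quadratic reciprocity gives (1305/6701) = (6701/1305). Reduce: 6701 ≡ 176 (mod 1305). Now have (176/1305).
Factor out 2: 176 = 2^4·11. Since 1305 ≡ 1 (mod 8), (2/1305) = +1, and (2/1305)^4 = +1. Now have (11/1305).
1305 ≡ 1 (mod 4), so quadratic reciprocity gives (11/1305) = (1305/11). Reduce: 1305 ≡ 7 (mod 11). Now have (7/11).
Both 7 ≡ 3 and 11 ≡ 3 (mod 4), so reciprocity gives (7/11) = -(11/7). Reduce: 11 ≡ 4 (mod 7). Now have -(4/7).
Factor out 2: 4 = 2^2. Since 7 ≡ 7 (mod 8), (2/7) = +1, and (2/7)^2 = +1. Now have -(1/7).
(1/7) = 1. Collecting the sign factors: -1.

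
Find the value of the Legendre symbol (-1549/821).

1

Reduce the numerator: -1549 ≡ 93 (mod 821), so (-1549/821) = (93/821).
93 ≡ 1 (mod 4), so quadratic reciprocity gives (93/821) = (821/93). Reduce: 821 ≡ 77 (mod 93). Now have (77/93).
77 ≡ 1 (mod 4), so quadratic reciprocity gives (77/93) = (93/77). Reduce: 93 ≡ 16 (mod 77). Now have (16/77).
Factor out 2: 16 = 2^4. Since 77 ≡ 5 (mod 8), (2/77) = -1, and (2/77)^4 = +1. Now have (1/77).
(1/77) = 1. Collecting the sign factors: 1.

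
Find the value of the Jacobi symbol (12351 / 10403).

1

(12351 / 10403)
  = (1948 / 10403)    [12351 ≡ 1948 mod 10403]
  = (487 / 10403)    [10403 ≡ 3 mod 8 ⇒ (2 / 10403)^2 = +1]
  = -(10403 / 487)    [QR: both ≡ 3 mod 4, sign flips]
  = -(176 / 487)    [10403 ≡ 176 mod 487]
  = -(11 / 487)    [487 ≡ 7 mod 8 ⇒ (2 / 487)^4 = +1]
  = (487 / 11)    [QR: both ≡ 3 mod 4, sign flips]
  = (3 / 11)    [487 ≡ 3 mod 11]
  = -(11 / 3)    [QR: both ≡ 3 mod 4, sign flips]
  = -(2 / 3)    [11 ≡ 2 mod 3]
  = (1 / 3)    [3 ≡ 3 mod 8 ⇒ (2 / 3) = -1]
  = 1    [(1 / 3) = 1]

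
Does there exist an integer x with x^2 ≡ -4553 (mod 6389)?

Pull out -1: (-4553/6389) = (-1/6389)·(4553/6389). Since 6389 ≡ 1 (mod 4), (-1/6389) = +1. Now have (4553/6389).
4553 ≡ 1 (mod 4), so quadratic reciprocity gives (4553/6389) = (6389/4553). Reduce: 6389 ≡ 1836 (mod 4553). Now have (1836/4553).
Factor out 2: 1836 = 2^2·459. Since 4553 ≡ 1 (mod 8), (2/4553) = +1, and (2/4553)^2 = +1. Now have (459/4553).
4553 ≡ 1 (mod 4), so quadratic reciprocity gives (459/4553) = (4553/459). Reduce: 4553 ≡ 422 (mod 459). Now have (422/459).
Factor out 2: 422 = 2·211. Since 459 ≡ 3 (mod 8), (2/459) = -1. Now have -(211/459).
Both 211 ≡ 3 and 459 ≡ 3 (mod 4), so reciprocity gives (211/459) = -(459/211). Reduce: 459 ≡ 37 (mod 211). Now have (37/211).
37 ≡ 1 (mod 4), so quadratic reciprocity gives (37/211) = (211/37). Reduce: 211 ≡ 26 (mod 37). Now have (26/37).
Factor out 2: 26 = 2·13. Since 37 ≡ 5 (mod 8), (2/37) = -1. Now have -(13/37).
13 ≡ 1 (mod 4), so quadratic reciprocity gives (13/37) = (37/13). Reduce: 37 ≡ 11 (mod 13). Now have -(11/13).
13 ≡ 1 (mod 4), so quadratic reciprocity gives (11/13) = (13/11). Reduce: 13 ≡ 2 (mod 11). Now have -(2/11).
Factor out 2: 2 = 2. Since 11 ≡ 3 (mod 8), (2/11) = -1. Now have (1/11).
(1/11) = 1. Collecting the sign factors: 1.
The Legendre symbol is 1, so x^2 ≡ -4553 (mod 6389) has solution.

yes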